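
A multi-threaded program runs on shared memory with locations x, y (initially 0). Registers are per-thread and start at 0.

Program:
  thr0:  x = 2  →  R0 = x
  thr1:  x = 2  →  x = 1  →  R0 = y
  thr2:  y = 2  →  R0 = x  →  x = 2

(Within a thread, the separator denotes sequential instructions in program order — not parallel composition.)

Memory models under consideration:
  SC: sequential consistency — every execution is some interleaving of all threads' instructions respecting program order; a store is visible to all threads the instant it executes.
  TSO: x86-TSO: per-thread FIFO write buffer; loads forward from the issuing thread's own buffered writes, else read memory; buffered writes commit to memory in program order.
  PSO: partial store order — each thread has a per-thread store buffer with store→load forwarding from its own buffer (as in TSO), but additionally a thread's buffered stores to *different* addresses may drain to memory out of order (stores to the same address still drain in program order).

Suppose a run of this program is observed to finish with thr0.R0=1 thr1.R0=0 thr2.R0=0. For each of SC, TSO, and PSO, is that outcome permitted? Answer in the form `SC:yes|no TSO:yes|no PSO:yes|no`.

outcome vector order: (thr0.R0,thr1.R0,thr2.R0)
SC (9): <1 0 1>, <1 2 0>, <1 2 1>, <1 2 2>, <2 0 1>, <2 0 2>, <2 2 0>, <2 2 1>, <2 2 2>
TSO (12): <1 0 0>, <1 0 1>, <1 0 2>, <1 2 0>, <1 2 1>, <1 2 2>, <2 0 0>, <2 0 1>, <2 0 2>, <2 2 0>, <2 2 1>, <2 2 2>
PSO (12): <1 0 0>, <1 0 1>, <1 0 2>, <1 2 0>, <1 2 1>, <1 2 2>, <2 0 0>, <2 0 1>, <2 0 2>, <2 2 0>, <2 2 1>, <2 2 2>
target <1 0 0> ∈ {TSO,PSO}

SC:no TSO:yes PSO:yes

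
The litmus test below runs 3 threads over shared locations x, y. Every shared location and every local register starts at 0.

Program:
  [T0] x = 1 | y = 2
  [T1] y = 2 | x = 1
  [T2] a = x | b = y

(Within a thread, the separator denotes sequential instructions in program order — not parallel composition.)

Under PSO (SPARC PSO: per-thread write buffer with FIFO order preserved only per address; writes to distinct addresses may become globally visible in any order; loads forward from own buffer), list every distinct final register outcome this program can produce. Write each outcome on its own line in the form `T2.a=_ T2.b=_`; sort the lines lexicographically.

outcome vector order: (T2.a,T2.b)
|PSO outcomes| = 4

T2.a=0 T2.b=0
T2.a=0 T2.b=2
T2.a=1 T2.b=0
T2.a=1 T2.b=2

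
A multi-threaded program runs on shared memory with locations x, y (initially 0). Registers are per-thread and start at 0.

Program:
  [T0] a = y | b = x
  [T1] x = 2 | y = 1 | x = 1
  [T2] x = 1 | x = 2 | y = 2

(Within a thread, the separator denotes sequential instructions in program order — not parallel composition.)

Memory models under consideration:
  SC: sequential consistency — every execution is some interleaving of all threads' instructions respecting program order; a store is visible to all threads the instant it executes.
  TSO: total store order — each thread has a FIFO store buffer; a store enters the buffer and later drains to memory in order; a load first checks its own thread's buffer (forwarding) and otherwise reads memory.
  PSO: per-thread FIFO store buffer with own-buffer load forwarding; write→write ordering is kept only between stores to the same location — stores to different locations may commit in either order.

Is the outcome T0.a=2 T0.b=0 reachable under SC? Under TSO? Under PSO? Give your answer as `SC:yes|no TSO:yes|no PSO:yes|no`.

SC:no TSO:no PSO:yes

outcome vector order: (T0.a,T0.b)
SC: 7 outcomes — {(0,0); (0,1); (0,2); (1,1); (1,2); (2,1); (2,2)}
TSO: 7 outcomes — {(0,0); (0,1); (0,2); (1,1); (1,2); (2,1); (2,2)}
PSO: 9 outcomes — {(0,0); (0,1); (0,2); (1,0); (1,1); (1,2); (2,0); (2,1); (2,2)}
target (2,0) ∈ {PSO}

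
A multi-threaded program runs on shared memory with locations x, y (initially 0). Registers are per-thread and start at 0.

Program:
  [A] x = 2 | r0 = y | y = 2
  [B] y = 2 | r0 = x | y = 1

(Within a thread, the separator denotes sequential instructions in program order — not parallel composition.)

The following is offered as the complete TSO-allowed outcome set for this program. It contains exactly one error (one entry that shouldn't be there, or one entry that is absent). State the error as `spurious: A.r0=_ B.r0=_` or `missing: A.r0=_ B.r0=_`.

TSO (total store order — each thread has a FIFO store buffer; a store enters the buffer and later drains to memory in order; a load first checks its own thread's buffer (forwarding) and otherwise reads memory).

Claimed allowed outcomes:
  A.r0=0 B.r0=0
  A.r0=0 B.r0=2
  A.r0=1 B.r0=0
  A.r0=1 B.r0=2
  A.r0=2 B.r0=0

outcome vector order: (A.r0,B.r0)
TSO (6): (0,0), (0,2), (1,0), (1,2), (2,0), (2,2)
TSO∖claimed = {(2,2)}

missing: A.r0=2 B.r0=2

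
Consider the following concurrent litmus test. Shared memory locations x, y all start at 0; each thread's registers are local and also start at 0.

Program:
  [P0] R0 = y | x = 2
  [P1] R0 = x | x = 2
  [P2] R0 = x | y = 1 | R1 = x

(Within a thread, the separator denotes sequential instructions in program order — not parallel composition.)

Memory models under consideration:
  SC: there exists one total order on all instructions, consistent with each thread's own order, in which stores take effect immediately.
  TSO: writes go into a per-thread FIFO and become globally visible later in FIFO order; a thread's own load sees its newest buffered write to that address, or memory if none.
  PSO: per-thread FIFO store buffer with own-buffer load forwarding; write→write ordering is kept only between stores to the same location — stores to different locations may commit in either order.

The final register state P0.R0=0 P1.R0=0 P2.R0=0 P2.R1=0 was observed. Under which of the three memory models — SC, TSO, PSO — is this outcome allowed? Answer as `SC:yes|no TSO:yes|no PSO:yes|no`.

SC:yes TSO:yes PSO:yes

outcome vector order: (P0.R0,P1.R0,P2.R0,P2.R1)
under SC → 0/0/0/0, 0/0/0/2, 0/0/2/2, 0/2/0/0, 0/2/0/2, 0/2/2/2, 1/0/0/0, 1/0/0/2, 1/0/2/2, 1/2/0/0, 1/2/0/2
under TSO → 0/0/0/0, 0/0/0/2, 0/0/2/2, 0/2/0/0, 0/2/0/2, 0/2/2/2, 1/0/0/0, 1/0/0/2, 1/0/2/2, 1/2/0/0, 1/2/0/2
under PSO → 0/0/0/0, 0/0/0/2, 0/0/2/2, 0/2/0/0, 0/2/0/2, 0/2/2/2, 1/0/0/0, 1/0/0/2, 1/0/2/2, 1/2/0/0, 1/2/0/2
target 0/0/0/0 ∈ {SC,TSO,PSO}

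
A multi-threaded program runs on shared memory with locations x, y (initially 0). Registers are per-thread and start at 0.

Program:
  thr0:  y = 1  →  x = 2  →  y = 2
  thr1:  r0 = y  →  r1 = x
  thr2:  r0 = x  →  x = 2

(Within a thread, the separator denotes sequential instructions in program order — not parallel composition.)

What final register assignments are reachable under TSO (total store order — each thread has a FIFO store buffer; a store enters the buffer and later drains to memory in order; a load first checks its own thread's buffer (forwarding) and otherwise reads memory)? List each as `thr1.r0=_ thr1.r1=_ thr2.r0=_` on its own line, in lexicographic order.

outcome vector order: (thr1.r0,thr1.r1,thr2.r0)
|TSO outcomes| = 10

thr1.r0=0 thr1.r1=0 thr2.r0=0
thr1.r0=0 thr1.r1=0 thr2.r0=2
thr1.r0=0 thr1.r1=2 thr2.r0=0
thr1.r0=0 thr1.r1=2 thr2.r0=2
thr1.r0=1 thr1.r1=0 thr2.r0=0
thr1.r0=1 thr1.r1=0 thr2.r0=2
thr1.r0=1 thr1.r1=2 thr2.r0=0
thr1.r0=1 thr1.r1=2 thr2.r0=2
thr1.r0=2 thr1.r1=2 thr2.r0=0
thr1.r0=2 thr1.r1=2 thr2.r0=2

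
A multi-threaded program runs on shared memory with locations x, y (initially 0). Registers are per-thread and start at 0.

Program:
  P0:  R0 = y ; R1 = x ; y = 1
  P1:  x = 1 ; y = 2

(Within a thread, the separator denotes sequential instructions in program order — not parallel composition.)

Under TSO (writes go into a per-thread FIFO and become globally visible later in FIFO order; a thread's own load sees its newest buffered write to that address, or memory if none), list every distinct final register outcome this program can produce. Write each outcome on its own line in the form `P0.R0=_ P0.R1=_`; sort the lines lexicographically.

outcome vector order: (P0.R0,P0.R1)
|TSO outcomes| = 3

P0.R0=0 P0.R1=0
P0.R0=0 P0.R1=1
P0.R0=2 P0.R1=1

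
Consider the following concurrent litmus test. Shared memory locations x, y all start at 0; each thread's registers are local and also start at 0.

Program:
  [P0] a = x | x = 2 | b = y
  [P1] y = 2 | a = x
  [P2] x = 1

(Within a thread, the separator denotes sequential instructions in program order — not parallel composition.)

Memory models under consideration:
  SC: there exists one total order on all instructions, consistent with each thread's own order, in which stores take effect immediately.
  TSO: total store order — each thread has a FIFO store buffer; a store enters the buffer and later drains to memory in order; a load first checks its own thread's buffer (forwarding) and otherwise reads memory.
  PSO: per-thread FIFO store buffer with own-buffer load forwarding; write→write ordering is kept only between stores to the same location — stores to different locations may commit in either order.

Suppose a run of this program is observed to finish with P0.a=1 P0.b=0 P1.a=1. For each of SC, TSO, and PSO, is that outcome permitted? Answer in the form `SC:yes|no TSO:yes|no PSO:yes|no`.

outcome vector order: (P0.a,P0.b,P1.a)
SC (9): (0,0,1) (0,0,2) (0,2,0) (0,2,1) (0,2,2) (1,0,2) (1,2,0) (1,2,1) (1,2,2)
TSO (12): (0,0,0) (0,0,1) (0,0,2) (0,2,0) (0,2,1) (0,2,2) (1,0,0) (1,0,1) (1,0,2) (1,2,0) (1,2,1) (1,2,2)
PSO (12): (0,0,0) (0,0,1) (0,0,2) (0,2,0) (0,2,1) (0,2,2) (1,0,0) (1,0,1) (1,0,2) (1,2,0) (1,2,1) (1,2,2)
target (1,0,1) ∈ {TSO,PSO}

SC:no TSO:yes PSO:yes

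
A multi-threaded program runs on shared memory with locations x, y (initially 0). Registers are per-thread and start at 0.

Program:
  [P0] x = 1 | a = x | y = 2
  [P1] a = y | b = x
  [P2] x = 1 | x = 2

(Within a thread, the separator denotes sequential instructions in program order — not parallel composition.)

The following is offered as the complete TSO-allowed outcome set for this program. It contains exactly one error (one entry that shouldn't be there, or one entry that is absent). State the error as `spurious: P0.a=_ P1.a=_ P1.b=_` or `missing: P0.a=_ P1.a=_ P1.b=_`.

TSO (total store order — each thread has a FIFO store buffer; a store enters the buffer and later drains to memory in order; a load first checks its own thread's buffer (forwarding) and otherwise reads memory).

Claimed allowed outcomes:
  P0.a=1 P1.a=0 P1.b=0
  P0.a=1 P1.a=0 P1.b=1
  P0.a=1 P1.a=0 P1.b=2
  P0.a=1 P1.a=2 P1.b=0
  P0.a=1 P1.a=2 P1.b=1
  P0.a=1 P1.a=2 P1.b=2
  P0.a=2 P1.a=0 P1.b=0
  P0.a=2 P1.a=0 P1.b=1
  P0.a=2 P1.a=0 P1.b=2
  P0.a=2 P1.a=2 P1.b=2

spurious: P0.a=1 P1.a=2 P1.b=0

outcome vector order: (P0.a,P1.a,P1.b)
TSO (9): (1,0,0), (1,0,1), (1,0,2), (1,2,1), (1,2,2), (2,0,0), (2,0,1), (2,0,2), (2,2,2)
claimed∖TSO = {(1,2,0)}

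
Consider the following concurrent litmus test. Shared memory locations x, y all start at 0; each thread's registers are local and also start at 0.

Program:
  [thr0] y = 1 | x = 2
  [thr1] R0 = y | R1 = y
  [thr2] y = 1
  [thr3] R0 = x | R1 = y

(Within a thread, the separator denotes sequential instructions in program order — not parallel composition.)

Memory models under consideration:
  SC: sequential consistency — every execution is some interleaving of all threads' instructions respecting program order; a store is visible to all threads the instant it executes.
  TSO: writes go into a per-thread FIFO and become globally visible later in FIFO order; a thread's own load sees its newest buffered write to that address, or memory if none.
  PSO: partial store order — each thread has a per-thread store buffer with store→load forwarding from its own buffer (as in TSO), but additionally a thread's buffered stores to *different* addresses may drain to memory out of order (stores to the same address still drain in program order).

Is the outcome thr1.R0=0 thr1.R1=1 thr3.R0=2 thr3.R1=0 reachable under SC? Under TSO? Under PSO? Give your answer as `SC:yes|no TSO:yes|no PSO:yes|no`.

SC:no TSO:no PSO:yes

outcome vector order: (thr1.R0,thr1.R1,thr3.R0,thr3.R1)
[SC] allowed = {<0 0 0 0> <0 0 0 1> <0 0 2 1> <0 1 0 0> <0 1 0 1> <0 1 2 1> <1 1 0 0> <1 1 0 1> <1 1 2 1>}
[TSO] allowed = {<0 0 0 0> <0 0 0 1> <0 0 2 1> <0 1 0 0> <0 1 0 1> <0 1 2 1> <1 1 0 0> <1 1 0 1> <1 1 2 1>}
[PSO] allowed = {<0 0 0 0> <0 0 0 1> <0 0 2 0> <0 0 2 1> <0 1 0 0> <0 1 0 1> <0 1 2 0> <0 1 2 1> <1 1 0 0> <1 1 0 1> <1 1 2 0> <1 1 2 1>}
target <0 1 2 0> ∈ {PSO}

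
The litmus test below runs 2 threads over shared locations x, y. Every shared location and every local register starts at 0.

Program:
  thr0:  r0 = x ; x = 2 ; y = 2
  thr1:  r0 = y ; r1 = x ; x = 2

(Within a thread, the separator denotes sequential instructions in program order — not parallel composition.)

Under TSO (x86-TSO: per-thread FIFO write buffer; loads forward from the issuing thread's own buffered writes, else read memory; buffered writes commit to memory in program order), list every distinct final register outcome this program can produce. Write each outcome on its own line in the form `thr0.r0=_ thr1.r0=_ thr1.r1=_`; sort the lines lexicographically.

thr0.r0=0 thr1.r0=0 thr1.r1=0
thr0.r0=0 thr1.r0=0 thr1.r1=2
thr0.r0=0 thr1.r0=2 thr1.r1=2
thr0.r0=2 thr1.r0=0 thr1.r1=0

outcome vector order: (thr0.r0,thr1.r0,thr1.r1)
|TSO outcomes| = 4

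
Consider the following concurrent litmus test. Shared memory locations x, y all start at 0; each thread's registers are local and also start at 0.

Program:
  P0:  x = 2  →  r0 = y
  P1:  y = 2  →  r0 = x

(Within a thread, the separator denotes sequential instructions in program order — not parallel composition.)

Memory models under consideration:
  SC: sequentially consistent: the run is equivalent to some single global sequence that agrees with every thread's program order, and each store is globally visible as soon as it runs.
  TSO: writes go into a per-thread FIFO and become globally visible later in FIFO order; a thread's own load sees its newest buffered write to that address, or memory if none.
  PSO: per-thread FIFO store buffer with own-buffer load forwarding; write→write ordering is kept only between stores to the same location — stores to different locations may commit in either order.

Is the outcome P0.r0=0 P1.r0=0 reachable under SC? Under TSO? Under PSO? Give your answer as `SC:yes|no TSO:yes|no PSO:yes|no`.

outcome vector order: (P0.r0,P1.r0)
[SC] allowed = {<0 2>, <2 0>, <2 2>}
[TSO] allowed = {<0 0>, <0 2>, <2 0>, <2 2>}
[PSO] allowed = {<0 0>, <0 2>, <2 0>, <2 2>}
target <0 0> ∈ {TSO,PSO}

SC:no TSO:yes PSO:yes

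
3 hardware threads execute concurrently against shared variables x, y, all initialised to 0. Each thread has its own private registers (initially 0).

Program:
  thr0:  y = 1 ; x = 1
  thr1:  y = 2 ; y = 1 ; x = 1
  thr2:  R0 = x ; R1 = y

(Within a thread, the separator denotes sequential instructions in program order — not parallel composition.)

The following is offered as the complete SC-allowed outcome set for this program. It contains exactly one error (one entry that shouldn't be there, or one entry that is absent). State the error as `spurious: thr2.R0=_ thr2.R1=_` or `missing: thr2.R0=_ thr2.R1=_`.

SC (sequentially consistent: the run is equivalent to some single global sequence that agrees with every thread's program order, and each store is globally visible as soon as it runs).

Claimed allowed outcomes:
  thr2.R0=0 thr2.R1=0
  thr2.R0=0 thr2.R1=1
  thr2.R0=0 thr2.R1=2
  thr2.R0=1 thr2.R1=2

missing: thr2.R0=1 thr2.R1=1

outcome vector order: (thr2.R0,thr2.R1)
SC: 5 outcomes — {00; 01; 02; 11; 12}
SC∖claimed = {11}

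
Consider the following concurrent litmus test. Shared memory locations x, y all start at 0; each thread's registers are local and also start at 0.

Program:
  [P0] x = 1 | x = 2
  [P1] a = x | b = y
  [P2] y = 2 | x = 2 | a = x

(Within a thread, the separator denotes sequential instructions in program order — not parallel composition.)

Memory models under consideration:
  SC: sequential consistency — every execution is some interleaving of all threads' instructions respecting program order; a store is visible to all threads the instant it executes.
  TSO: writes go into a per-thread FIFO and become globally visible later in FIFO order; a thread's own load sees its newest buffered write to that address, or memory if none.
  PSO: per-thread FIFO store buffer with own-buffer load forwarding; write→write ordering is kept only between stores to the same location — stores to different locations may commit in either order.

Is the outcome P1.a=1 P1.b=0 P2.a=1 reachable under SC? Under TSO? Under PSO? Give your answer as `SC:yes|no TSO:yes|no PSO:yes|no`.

SC:no TSO:no PSO:yes

outcome vector order: (P1.a,P1.b,P2.a)
[SC] allowed = {(0,0,1) (0,0,2) (0,2,1) (0,2,2) (1,0,2) (1,2,1) (1,2,2) (2,0,2) (2,2,1) (2,2,2)}
[TSO] allowed = {(0,0,1) (0,0,2) (0,2,1) (0,2,2) (1,0,2) (1,2,1) (1,2,2) (2,0,2) (2,2,1) (2,2,2)}
[PSO] allowed = {(0,0,1) (0,0,2) (0,2,1) (0,2,2) (1,0,1) (1,0,2) (1,2,1) (1,2,2) (2,0,1) (2,0,2) (2,2,1) (2,2,2)}
target (1,0,1) ∈ {PSO}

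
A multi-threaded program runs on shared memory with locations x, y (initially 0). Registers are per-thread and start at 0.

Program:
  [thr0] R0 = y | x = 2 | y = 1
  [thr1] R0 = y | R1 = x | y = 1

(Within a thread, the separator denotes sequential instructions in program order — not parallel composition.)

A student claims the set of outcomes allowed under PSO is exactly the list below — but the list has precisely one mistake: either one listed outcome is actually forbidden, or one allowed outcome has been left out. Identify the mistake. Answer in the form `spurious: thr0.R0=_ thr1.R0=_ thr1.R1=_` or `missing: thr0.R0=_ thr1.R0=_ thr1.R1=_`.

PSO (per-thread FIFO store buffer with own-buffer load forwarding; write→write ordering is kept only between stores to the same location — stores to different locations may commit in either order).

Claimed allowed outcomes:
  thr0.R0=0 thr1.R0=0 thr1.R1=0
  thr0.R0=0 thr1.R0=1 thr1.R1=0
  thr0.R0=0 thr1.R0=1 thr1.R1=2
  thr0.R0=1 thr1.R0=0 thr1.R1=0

missing: thr0.R0=0 thr1.R0=0 thr1.R1=2

outcome vector order: (thr0.R0,thr1.R0,thr1.R1)
PSO (5): (0,0,0), (0,0,2), (0,1,0), (0,1,2), (1,0,0)
PSO∖claimed = {(0,0,2)}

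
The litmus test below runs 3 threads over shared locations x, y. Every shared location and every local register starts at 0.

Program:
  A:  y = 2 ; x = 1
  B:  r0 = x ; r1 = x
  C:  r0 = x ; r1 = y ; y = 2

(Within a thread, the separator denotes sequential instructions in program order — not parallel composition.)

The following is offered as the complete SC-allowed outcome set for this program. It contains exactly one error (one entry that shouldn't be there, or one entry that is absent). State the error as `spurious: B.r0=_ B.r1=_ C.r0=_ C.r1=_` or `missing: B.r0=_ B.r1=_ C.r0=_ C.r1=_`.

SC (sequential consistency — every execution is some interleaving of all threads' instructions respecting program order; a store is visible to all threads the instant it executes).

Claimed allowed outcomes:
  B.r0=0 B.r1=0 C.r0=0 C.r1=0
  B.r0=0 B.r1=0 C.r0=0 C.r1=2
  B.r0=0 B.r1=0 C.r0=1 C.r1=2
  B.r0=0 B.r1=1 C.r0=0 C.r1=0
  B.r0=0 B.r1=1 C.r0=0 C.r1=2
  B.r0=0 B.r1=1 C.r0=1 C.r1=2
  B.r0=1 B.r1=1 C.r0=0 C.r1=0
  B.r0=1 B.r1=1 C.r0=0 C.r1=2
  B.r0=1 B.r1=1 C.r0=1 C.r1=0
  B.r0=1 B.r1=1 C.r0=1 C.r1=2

spurious: B.r0=1 B.r1=1 C.r0=1 C.r1=0

outcome vector order: (B.r0,B.r1,C.r0,C.r1)
under SC → 0/0/0/0, 0/0/0/2, 0/0/1/2, 0/1/0/0, 0/1/0/2, 0/1/1/2, 1/1/0/0, 1/1/0/2, 1/1/1/2
claimed∖SC = {1/1/1/0}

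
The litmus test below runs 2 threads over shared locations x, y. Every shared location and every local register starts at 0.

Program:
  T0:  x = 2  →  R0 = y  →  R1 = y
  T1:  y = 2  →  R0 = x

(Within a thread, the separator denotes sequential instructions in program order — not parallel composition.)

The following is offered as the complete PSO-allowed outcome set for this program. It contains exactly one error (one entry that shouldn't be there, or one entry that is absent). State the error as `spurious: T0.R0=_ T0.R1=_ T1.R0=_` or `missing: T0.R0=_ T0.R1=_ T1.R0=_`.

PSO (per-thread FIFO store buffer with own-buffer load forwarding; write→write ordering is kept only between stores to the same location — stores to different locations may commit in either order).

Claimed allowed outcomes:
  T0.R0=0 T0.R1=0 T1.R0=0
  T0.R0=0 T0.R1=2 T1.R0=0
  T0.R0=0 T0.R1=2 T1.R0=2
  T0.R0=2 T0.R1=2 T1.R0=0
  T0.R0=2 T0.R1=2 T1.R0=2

missing: T0.R0=0 T0.R1=0 T1.R0=2

outcome vector order: (T0.R0,T0.R1,T1.R0)
PSO: 6 outcomes — {000; 002; 020; 022; 220; 222}
PSO∖claimed = {002}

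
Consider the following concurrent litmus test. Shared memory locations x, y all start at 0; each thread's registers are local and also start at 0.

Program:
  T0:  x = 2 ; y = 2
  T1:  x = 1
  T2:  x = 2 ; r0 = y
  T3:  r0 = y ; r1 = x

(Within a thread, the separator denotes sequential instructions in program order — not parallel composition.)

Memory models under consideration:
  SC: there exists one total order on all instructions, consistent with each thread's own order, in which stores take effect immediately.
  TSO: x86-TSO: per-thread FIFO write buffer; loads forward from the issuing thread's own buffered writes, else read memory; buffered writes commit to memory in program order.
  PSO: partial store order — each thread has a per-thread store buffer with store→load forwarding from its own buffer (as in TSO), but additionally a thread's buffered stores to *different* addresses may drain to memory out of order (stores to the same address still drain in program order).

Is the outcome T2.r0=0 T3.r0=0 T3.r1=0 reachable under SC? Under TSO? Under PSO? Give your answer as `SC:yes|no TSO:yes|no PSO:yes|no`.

SC:yes TSO:yes PSO:yes

outcome vector order: (T2.r0,T3.r0,T3.r1)
[SC] allowed = {000, 001, 002, 021, 022, 200, 201, 202, 221, 222}
[TSO] allowed = {000, 001, 002, 021, 022, 200, 201, 202, 221, 222}
[PSO] allowed = {000, 001, 002, 020, 021, 022, 200, 201, 202, 220, 221, 222}
target 000 ∈ {SC,TSO,PSO}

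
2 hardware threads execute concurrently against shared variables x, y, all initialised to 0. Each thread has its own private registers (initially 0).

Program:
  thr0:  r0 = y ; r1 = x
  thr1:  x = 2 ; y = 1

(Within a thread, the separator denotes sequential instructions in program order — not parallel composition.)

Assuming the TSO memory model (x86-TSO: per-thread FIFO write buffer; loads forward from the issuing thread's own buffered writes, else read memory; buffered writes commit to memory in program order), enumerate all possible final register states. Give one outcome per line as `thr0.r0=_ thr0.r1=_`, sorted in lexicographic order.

outcome vector order: (thr0.r0,thr0.r1)
|TSO outcomes| = 3

thr0.r0=0 thr0.r1=0
thr0.r0=0 thr0.r1=2
thr0.r0=1 thr0.r1=2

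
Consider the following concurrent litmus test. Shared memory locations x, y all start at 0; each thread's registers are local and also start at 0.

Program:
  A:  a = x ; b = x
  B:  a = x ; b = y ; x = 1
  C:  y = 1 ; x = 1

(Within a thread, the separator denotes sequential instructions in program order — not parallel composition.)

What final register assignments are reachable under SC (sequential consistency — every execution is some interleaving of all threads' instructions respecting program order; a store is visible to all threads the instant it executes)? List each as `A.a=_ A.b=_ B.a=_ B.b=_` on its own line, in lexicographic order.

A.a=0 A.b=0 B.a=0 B.b=0
A.a=0 A.b=0 B.a=0 B.b=1
A.a=0 A.b=0 B.a=1 B.b=1
A.a=0 A.b=1 B.a=0 B.b=0
A.a=0 A.b=1 B.a=0 B.b=1
A.a=0 A.b=1 B.a=1 B.b=1
A.a=1 A.b=1 B.a=0 B.b=0
A.a=1 A.b=1 B.a=0 B.b=1
A.a=1 A.b=1 B.a=1 B.b=1

outcome vector order: (A.a,A.b,B.a,B.b)
|SC outcomes| = 9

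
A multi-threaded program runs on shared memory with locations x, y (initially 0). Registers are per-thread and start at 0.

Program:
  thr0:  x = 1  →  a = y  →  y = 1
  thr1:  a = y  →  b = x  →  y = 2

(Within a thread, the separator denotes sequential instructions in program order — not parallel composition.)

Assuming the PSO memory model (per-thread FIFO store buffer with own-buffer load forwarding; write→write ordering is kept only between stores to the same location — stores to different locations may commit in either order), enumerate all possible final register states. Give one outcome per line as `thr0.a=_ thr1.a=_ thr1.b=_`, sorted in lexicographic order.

thr0.a=0 thr1.a=0 thr1.b=0
thr0.a=0 thr1.a=0 thr1.b=1
thr0.a=0 thr1.a=1 thr1.b=0
thr0.a=0 thr1.a=1 thr1.b=1
thr0.a=2 thr1.a=0 thr1.b=0
thr0.a=2 thr1.a=0 thr1.b=1

outcome vector order: (thr0.a,thr1.a,thr1.b)
|PSO outcomes| = 6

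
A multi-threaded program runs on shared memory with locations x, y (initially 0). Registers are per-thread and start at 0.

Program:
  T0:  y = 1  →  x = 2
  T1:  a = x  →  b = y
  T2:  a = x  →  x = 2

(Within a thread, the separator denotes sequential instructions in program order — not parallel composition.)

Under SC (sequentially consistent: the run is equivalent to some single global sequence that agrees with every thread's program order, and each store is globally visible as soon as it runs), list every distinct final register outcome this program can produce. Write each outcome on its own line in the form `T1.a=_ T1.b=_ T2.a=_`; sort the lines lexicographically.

outcome vector order: (T1.a,T1.b,T2.a)
|SC outcomes| = 7

T1.a=0 T1.b=0 T2.a=0
T1.a=0 T1.b=0 T2.a=2
T1.a=0 T1.b=1 T2.a=0
T1.a=0 T1.b=1 T2.a=2
T1.a=2 T1.b=0 T2.a=0
T1.a=2 T1.b=1 T2.a=0
T1.a=2 T1.b=1 T2.a=2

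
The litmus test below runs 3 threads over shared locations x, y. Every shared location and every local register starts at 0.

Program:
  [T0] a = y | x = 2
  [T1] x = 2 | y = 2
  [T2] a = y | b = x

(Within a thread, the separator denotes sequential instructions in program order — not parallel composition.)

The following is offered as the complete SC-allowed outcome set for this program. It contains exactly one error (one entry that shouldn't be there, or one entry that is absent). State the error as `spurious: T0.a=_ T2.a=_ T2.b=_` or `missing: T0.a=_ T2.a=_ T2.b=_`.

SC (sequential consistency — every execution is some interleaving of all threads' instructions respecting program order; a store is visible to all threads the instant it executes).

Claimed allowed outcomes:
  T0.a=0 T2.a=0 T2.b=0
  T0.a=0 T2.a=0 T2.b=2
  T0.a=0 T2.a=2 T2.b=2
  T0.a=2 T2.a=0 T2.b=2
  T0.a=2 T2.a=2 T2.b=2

outcome vector order: (T0.a,T2.a,T2.b)
SC (6): <0 0 0>; <0 0 2>; <0 2 2>; <2 0 0>; <2 0 2>; <2 2 2>
SC∖claimed = {<2 0 0>}

missing: T0.a=2 T2.a=0 T2.b=0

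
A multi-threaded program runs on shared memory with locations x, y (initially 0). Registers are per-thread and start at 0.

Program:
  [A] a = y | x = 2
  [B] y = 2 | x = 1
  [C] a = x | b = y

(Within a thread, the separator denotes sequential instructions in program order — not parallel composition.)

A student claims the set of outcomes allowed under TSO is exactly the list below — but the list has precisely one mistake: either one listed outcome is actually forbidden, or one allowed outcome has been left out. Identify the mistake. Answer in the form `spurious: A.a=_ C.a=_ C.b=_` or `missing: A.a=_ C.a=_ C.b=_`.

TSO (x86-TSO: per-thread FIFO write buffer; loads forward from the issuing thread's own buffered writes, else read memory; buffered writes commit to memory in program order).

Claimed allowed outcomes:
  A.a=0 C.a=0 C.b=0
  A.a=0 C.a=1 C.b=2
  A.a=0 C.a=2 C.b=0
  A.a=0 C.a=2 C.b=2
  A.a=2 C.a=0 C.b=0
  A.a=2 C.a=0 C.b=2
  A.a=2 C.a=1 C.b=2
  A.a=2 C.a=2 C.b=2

missing: A.a=0 C.a=0 C.b=2

outcome vector order: (A.a,C.a,C.b)
under TSO → <0 0 0> <0 0 2> <0 1 2> <0 2 0> <0 2 2> <2 0 0> <2 0 2> <2 1 2> <2 2 2>
TSO∖claimed = {<0 0 2>}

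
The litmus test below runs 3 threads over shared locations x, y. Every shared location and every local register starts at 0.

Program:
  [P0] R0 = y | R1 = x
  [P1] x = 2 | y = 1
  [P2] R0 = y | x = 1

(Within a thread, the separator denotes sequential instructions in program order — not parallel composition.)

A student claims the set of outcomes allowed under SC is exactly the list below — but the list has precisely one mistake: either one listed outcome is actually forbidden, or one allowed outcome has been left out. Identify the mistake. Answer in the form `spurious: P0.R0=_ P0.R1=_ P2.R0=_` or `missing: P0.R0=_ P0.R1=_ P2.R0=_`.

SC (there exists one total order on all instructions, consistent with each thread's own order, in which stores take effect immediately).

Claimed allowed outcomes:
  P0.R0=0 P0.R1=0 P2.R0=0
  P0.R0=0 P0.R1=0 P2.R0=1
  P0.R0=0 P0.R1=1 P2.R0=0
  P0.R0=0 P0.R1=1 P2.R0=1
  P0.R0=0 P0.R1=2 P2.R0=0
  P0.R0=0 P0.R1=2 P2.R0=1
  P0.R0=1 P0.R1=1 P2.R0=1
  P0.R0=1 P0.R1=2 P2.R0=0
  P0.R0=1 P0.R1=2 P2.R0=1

outcome vector order: (P0.R0,P0.R1,P2.R0)
under SC → 0/0/0 0/0/1 0/1/0 0/1/1 0/2/0 0/2/1 1/1/0 1/1/1 1/2/0 1/2/1
SC∖claimed = {1/1/0}

missing: P0.R0=1 P0.R1=1 P2.R0=0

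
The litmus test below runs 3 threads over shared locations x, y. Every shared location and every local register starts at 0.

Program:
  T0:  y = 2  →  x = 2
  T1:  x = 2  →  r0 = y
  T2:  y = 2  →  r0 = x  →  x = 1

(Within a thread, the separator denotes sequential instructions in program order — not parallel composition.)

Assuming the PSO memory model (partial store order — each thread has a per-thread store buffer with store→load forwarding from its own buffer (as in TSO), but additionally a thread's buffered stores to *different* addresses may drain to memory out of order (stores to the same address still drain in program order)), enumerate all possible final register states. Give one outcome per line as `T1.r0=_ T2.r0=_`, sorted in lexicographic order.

outcome vector order: (T1.r0,T2.r0)
|PSO outcomes| = 4

T1.r0=0 T2.r0=0
T1.r0=0 T2.r0=2
T1.r0=2 T2.r0=0
T1.r0=2 T2.r0=2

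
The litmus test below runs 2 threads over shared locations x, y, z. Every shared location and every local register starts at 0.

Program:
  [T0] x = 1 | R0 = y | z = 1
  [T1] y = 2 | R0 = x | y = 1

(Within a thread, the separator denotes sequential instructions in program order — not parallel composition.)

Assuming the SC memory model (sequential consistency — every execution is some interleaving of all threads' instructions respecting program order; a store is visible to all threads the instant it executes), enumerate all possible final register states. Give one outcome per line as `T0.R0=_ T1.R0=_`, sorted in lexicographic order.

outcome vector order: (T0.R0,T1.R0)
|SC outcomes| = 5

T0.R0=0 T1.R0=1
T0.R0=1 T1.R0=0
T0.R0=1 T1.R0=1
T0.R0=2 T1.R0=0
T0.R0=2 T1.R0=1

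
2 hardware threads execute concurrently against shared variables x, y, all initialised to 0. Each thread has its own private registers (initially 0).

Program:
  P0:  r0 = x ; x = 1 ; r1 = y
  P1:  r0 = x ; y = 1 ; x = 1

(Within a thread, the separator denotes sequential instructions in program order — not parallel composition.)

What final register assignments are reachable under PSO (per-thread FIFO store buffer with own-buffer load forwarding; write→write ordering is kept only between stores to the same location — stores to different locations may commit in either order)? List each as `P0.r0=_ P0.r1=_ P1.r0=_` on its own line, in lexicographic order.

outcome vector order: (P0.r0,P0.r1,P1.r0)
|PSO outcomes| = 6

P0.r0=0 P0.r1=0 P1.r0=0
P0.r0=0 P0.r1=0 P1.r0=1
P0.r0=0 P0.r1=1 P1.r0=0
P0.r0=0 P0.r1=1 P1.r0=1
P0.r0=1 P0.r1=0 P1.r0=0
P0.r0=1 P0.r1=1 P1.r0=0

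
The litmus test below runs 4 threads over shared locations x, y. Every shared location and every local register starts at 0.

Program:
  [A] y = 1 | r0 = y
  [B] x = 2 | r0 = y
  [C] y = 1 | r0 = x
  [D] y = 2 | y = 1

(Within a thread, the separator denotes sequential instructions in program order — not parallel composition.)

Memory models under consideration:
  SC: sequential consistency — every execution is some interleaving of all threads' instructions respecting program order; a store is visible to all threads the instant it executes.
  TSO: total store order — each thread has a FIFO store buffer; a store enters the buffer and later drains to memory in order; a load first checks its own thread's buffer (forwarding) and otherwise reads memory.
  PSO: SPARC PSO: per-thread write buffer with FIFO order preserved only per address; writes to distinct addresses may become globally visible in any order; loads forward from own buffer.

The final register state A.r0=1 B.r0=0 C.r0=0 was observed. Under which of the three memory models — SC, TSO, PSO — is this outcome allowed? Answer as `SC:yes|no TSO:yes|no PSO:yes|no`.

outcome vector order: (A.r0,B.r0,C.r0)
under SC → <1 0 2>, <1 1 0>, <1 1 2>, <1 2 0>, <1 2 2>, <2 0 2>, <2 1 0>, <2 1 2>, <2 2 0>, <2 2 2>
under TSO → <1 0 0>, <1 0 2>, <1 1 0>, <1 1 2>, <1 2 0>, <1 2 2>, <2 0 0>, <2 0 2>, <2 1 0>, <2 1 2>, <2 2 0>, <2 2 2>
under PSO → <1 0 0>, <1 0 2>, <1 1 0>, <1 1 2>, <1 2 0>, <1 2 2>, <2 0 0>, <2 0 2>, <2 1 0>, <2 1 2>, <2 2 0>, <2 2 2>
target <1 0 0> ∈ {TSO,PSO}

SC:no TSO:yes PSO:yes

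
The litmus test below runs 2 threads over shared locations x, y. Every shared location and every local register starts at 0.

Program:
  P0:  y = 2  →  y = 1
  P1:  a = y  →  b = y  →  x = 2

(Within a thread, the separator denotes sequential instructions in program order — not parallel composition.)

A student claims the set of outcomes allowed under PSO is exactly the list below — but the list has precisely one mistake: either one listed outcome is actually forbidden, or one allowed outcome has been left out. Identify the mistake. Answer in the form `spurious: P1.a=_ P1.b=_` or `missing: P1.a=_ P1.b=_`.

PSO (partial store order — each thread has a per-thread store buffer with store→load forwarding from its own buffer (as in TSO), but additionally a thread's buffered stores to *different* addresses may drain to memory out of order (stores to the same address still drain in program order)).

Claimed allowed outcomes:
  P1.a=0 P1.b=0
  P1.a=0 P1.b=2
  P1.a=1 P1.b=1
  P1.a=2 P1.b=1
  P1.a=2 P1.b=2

outcome vector order: (P1.a,P1.b)
under PSO → (0,0); (0,1); (0,2); (1,1); (2,1); (2,2)
PSO∖claimed = {(0,1)}

missing: P1.a=0 P1.b=1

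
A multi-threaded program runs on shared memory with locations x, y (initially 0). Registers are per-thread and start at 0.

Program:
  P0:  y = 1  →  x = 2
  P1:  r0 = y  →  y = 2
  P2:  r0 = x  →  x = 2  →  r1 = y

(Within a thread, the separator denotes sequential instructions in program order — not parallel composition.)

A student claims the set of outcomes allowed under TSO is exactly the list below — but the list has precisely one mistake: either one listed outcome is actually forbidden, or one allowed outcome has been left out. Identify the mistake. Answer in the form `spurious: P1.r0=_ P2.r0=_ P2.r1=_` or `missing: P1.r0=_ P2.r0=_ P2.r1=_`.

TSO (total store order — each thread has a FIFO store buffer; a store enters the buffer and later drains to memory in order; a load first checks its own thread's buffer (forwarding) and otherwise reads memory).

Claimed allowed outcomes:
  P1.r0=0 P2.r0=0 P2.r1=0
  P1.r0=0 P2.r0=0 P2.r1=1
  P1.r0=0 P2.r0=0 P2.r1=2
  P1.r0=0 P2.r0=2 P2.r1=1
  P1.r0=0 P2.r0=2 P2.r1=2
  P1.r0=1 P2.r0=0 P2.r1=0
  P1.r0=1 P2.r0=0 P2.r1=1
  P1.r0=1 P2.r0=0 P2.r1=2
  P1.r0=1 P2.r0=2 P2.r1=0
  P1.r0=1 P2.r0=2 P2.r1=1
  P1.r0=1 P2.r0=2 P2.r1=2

outcome vector order: (P1.r0,P2.r0,P2.r1)
[TSO] allowed = {(0,0,0) (0,0,1) (0,0,2) (0,2,1) (0,2,2) (1,0,0) (1,0,1) (1,0,2) (1,2,1) (1,2,2)}
claimed∖TSO = {(1,2,0)}

spurious: P1.r0=1 P2.r0=2 P2.r1=0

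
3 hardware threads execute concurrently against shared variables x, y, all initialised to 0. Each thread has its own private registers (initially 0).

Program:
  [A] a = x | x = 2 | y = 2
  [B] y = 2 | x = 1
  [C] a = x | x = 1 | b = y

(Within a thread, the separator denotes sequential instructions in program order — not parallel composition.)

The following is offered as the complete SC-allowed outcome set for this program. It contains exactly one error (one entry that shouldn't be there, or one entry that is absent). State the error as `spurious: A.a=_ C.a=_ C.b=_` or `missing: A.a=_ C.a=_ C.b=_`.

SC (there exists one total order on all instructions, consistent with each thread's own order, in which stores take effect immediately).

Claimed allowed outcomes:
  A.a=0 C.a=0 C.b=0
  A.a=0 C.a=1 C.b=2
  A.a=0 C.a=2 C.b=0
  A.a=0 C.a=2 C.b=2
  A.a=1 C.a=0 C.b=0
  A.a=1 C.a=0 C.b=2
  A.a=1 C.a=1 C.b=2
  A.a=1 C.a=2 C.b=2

missing: A.a=0 C.a=0 C.b=2

outcome vector order: (A.a,C.a,C.b)
SC (9): <0 0 0> <0 0 2> <0 1 2> <0 2 0> <0 2 2> <1 0 0> <1 0 2> <1 1 2> <1 2 2>
SC∖claimed = {<0 0 2>}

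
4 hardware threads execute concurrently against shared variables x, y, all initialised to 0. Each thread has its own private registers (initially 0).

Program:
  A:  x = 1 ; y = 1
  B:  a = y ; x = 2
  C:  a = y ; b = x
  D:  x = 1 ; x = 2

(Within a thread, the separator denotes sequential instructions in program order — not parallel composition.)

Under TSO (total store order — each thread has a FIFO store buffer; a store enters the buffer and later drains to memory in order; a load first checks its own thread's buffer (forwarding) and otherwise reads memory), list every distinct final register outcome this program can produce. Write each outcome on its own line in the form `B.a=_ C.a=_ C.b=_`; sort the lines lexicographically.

outcome vector order: (B.a,C.a,C.b)
|TSO outcomes| = 10

B.a=0 C.a=0 C.b=0
B.a=0 C.a=0 C.b=1
B.a=0 C.a=0 C.b=2
B.a=0 C.a=1 C.b=1
B.a=0 C.a=1 C.b=2
B.a=1 C.a=0 C.b=0
B.a=1 C.a=0 C.b=1
B.a=1 C.a=0 C.b=2
B.a=1 C.a=1 C.b=1
B.a=1 C.a=1 C.b=2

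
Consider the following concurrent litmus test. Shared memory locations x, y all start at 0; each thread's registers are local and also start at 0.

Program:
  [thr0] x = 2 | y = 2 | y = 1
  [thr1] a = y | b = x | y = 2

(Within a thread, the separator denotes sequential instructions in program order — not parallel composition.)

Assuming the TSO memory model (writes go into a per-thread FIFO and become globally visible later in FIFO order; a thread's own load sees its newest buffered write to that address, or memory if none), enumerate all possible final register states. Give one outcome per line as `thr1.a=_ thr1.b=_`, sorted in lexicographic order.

outcome vector order: (thr1.a,thr1.b)
|TSO outcomes| = 4

thr1.a=0 thr1.b=0
thr1.a=0 thr1.b=2
thr1.a=1 thr1.b=2
thr1.a=2 thr1.b=2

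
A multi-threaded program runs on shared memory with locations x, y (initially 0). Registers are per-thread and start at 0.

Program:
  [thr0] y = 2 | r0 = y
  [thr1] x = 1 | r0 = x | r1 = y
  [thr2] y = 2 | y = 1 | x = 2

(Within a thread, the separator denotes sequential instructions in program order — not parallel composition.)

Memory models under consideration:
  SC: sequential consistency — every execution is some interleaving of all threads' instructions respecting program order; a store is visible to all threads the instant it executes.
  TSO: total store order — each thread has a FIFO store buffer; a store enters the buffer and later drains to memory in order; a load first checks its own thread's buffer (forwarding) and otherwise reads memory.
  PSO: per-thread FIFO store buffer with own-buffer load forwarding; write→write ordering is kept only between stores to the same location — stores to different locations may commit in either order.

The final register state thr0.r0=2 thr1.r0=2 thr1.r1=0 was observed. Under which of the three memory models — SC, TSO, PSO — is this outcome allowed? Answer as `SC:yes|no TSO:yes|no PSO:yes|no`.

outcome vector order: (thr0.r0,thr1.r0,thr1.r1)
under SC → 110, 111, 112, 121, 210, 211, 212, 221, 222
under TSO → 110, 111, 112, 121, 210, 211, 212, 221, 222
under PSO → 110, 111, 112, 120, 121, 122, 210, 211, 212, 220, 221, 222
target 220 ∈ {PSO}

SC:no TSO:no PSO:yes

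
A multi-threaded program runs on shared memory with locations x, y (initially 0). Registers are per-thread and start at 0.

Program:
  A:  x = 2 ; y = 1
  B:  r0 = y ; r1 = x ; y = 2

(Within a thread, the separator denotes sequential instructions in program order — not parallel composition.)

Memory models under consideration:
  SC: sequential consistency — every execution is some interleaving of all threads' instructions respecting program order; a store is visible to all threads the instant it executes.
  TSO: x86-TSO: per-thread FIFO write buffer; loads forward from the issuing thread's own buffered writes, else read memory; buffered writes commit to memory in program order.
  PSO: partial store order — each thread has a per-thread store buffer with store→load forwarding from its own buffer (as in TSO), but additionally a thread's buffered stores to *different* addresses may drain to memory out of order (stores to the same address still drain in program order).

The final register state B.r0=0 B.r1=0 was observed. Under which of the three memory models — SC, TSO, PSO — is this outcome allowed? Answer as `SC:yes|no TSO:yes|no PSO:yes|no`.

SC:yes TSO:yes PSO:yes

outcome vector order: (B.r0,B.r1)
[SC] allowed = {00; 02; 12}
[TSO] allowed = {00; 02; 12}
[PSO] allowed = {00; 02; 10; 12}
target 00 ∈ {SC,TSO,PSO}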